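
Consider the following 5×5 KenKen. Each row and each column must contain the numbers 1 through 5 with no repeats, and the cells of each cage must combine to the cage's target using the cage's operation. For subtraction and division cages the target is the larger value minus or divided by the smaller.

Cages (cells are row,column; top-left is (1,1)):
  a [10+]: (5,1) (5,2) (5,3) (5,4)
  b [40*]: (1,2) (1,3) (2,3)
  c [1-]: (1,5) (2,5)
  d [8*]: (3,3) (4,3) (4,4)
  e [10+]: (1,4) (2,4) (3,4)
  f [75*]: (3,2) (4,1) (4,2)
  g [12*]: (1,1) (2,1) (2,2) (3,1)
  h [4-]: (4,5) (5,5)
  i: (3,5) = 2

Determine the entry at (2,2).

1

The 3 cells of cage f must have product 75, which forces (3,2) = 5.
Cage i is a single given cell; hence (3,5) = 2.
Cage f has product 75, leaving (4,1) = 5.
The 3 cells of cage f must have product 75, leaving (4,2) = 3.
Row 4 already has 5, so (4,5) = 1.
Column 5 now contains 1, so (5,5) = 5.
Cage d needs product 8, leaving (3,3) = 1.
Row 1 needs a 3, and only (1,5) is open for it.
Column 5 already has 3, so (2,5) = 4.
Row 2 needs a 3, and only (2,1) is open for it.
The 4 cells of cage g must have product 12, leaving (1,1) = 1.
The 4 cells of cage g must have product 12, so (2,2) = 1.
Column 1 now contains 3, leaving (3,1) = 4.
4 is placed in row 3, which forces (3,4) = 3.
Column 1 now contains 4; hence (5,1) = 2.
2 is placed in row 5, leaving (5,2) = 4.
Row 5 now contains 4; hence (5,3) = 3.
Row 5 now contains 4; hence (5,4) = 1.
Column 2 already has 4, leaving (1,2) = 2.
The 3 cells of cage b must have product 40, which forces (1,3) = 4.
Row 1 now contains 2, which forces (1,4) = 5.
Cage b needs product 40, which forces (2,3) = 5.
5 is placed in column 4, which forces (2,4) = 2.
Column 3 now contains 4, leaving (4,3) = 2.
Column 4 now contains 2, so (4,4) = 4.
Filled in: 1 2 4 5 3 / 3 1 5 2 4 / 4 5 1 3 2 / 5 3 2 4 1 / 2 4 3 1 5.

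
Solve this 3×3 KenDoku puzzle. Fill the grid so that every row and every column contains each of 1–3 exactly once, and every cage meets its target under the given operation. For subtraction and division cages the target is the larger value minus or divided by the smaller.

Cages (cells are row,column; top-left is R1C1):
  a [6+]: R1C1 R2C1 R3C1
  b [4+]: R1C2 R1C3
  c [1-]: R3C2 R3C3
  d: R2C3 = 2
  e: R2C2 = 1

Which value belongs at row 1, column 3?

1

Cage e is given, so R2C2 = 1.
Cage d is a single given cell; hence R2C3 = 2.
Column 2 already has 1, which forces R1C2 = 3.
Cage b's pair has sum 4; hence R1C3 = 1.
2 is placed in row 2, so R2C1 = 3.
Cage c needs two cells with difference 1; hence R3C2 = 2.
1 is placed in column 3; hence R3C3 = 3.
Row 1 now contains 1; hence R1C1 = 2.
Row 3 now contains 2; hence R3C1 = 1.
Completed grid: 2 3 1 / 3 1 2 / 1 2 3.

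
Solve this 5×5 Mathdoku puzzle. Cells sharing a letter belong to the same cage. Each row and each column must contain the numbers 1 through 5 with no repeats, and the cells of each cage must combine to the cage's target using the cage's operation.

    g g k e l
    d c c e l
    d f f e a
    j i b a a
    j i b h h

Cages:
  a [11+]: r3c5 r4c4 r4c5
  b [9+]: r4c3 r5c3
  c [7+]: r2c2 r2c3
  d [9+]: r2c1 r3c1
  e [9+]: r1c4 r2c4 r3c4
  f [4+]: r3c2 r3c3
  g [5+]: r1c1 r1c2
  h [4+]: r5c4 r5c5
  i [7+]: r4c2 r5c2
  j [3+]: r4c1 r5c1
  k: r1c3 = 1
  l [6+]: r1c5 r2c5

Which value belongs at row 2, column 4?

K is a freebie, so r1c3 = 1.
Column 3 now contains 1, which forces r3c3 = 3.
3 is placed in row 3, leaving r3c2 = 1.
In row 1, 5 can only go at r1c5, so r1c5 = 5.
Cage l's pair has sum 6, leaving r2c5 = 1.
1 is placed in column 5; hence r5c5 = 3.
Cage a needs sum 11, leaving r4c4 = 5.
Row 5 already has 3, which forces r5c4 = 1.
The two cells of cage j must have sum 3; hence r4c1 = 1.
Row 4 already has 5; hence r4c3 = 4.
4 is placed in row 4, leaving r4c5 = 2.
Row 5 now contains 1, leaving r5c1 = 2.
Cage b's pair has sum 9, so r5c3 = 5.
Column 1 now contains 2, which forces r1c1 = 3.
The two cells of cage g must have sum 5, which forces r1c2 = 2.
Row 1 already has 2, leaving r1c4 = 4.
Cage c's pair has sum 7, which forces r2c2 = 5.
5 is placed in column 3, so r2c3 = 2.
Row 2 already has 2; hence r2c4 = 3.
4 is placed in column 4; hence r3c4 = 2.
Column 5 already has 2, which forces r3c5 = 4.
Row 4 already has 2; hence r4c2 = 3.
5 is placed in row 5; hence r5c2 = 4.
Row 2 already has 5; hence r2c1 = 4.
Row 3 now contains 4, so r3c1 = 5.
The full grid is 3 2 1 4 5 / 4 5 2 3 1 / 5 1 3 2 4 / 1 3 4 5 2 / 2 4 5 1 3.

3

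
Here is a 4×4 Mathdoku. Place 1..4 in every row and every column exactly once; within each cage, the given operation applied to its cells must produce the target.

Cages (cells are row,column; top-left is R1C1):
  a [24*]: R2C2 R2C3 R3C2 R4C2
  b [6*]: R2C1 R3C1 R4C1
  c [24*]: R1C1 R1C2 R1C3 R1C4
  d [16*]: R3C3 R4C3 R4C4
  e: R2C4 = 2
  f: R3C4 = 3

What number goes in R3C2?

E is a freebie, leaving R2C4 = 2.
Cage f is given; hence R3C4 = 3.
2 is placed in column 4, leaving R4C4 = 4.
4 is placed in column 4, which forces R1C4 = 1.
Cage d has product 16; hence R3C3 = 4.
Row 4 now contains 4; hence R4C3 = 1.
Cage a needs product 24, which forces R2C2 = 4.
1 is placed in column 3; hence R2C3 = 3.
Cage a needs product 24; hence R3C2 = 1.
Cage a has product 24, so R4C2 = 2.
The 4 cells of cage c must have product 24, so R1C1 = 4.
2 is placed in column 2, which forces R1C2 = 3.
Column 3 already has 3; hence R1C3 = 2.
Row 2 already has 3, so R2C1 = 1.
Row 3 already has 1, so R3C1 = 2.
Row 4 already has 2, which forces R4C1 = 3.
Filled in: 4 3 2 1 / 1 4 3 2 / 2 1 4 3 / 3 2 1 4.

1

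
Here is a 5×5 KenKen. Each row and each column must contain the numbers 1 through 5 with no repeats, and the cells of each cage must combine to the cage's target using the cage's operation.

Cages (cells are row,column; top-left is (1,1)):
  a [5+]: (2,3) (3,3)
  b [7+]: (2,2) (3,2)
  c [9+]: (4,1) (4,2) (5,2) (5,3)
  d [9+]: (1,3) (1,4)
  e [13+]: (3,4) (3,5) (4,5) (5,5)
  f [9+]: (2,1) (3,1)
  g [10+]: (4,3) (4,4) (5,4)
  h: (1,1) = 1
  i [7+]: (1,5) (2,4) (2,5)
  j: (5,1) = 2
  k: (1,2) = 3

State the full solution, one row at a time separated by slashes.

Cage h is a single given cell; hence (1,1) = 1.
K is a freebie, so (1,2) = 3.
Cage j is a single given cell, which forces (5,1) = 2.
Cage c needs sum 9, leaving (4,1) = 3.
Row 1 needs a 2, and only (1,5) is open for it.
The only place for 4 in column 2 is (5,2).
Cage c has sum 9, which forces (4,2) = 1.
The 4 cells of cage c must have sum 9, so (5,3) = 1.
The 3 cells of cage g must have sum 10, leaving (5,4) = 3.
Row 5 already has 3; hence (5,5) = 5.
Cage e has sum 13, so (3,4) = 1.
The 4 cells of cage e must have sum 13, leaving (3,5) = 3.
5 is placed in column 5, so (4,5) = 4.
Cage a needs two cells with sum 5, so (2,3) = 3.
The 3 cells of cage i must have sum 7; hence (2,4) = 4.
Column 5 now contains 4, leaving (2,5) = 1.
Row 3 already has 3, so (3,3) = 2.
Column 3 now contains 2, so (4,3) = 5.
Row 4 now contains 5, so (4,4) = 2.
Column 3 now contains 5, so (1,3) = 4.
4 is placed in column 4, which forces (1,4) = 5.
Row 2 already has 4, leaving (2,1) = 5.
Cage b's pair has sum 7, which forces (2,2) = 2.
The two cells of cage f must have sum 9, so (3,1) = 4.
2 is placed in row 3, which forces (3,2) = 5.

1 3 4 5 2 / 5 2 3 4 1 / 4 5 2 1 3 / 3 1 5 2 4 / 2 4 1 3 5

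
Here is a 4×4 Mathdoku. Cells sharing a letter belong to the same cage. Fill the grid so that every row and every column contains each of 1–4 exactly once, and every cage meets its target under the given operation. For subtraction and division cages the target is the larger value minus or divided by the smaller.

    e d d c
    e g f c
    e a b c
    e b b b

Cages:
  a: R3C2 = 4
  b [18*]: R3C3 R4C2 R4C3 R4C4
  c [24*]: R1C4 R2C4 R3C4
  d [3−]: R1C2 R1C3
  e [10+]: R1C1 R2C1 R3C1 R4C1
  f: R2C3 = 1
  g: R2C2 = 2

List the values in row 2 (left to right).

3 2 1 4

Cage g is given, which forces R2C2 = 2.
Cage f is given, leaving R2C3 = 1.
Cage a is given, leaving R3C2 = 4.
Cage b needs product 18, leaving R3C3 = 3.
Row 3 already has 3; hence R3C4 = 2.
Column 3 already has 1; hence R4C3 = 2.
Cage e has sum 10, leaving R1C1 = 2.
Column 2 now contains 4, so R1C2 = 1.
Column 3 already has 1, leaving R1C3 = 4.
4 is placed in row 1, which forces R1C4 = 3.
Column 4 already has 3; hence R2C4 = 4.
Row 3 already has 2, so R3C1 = 1.
1 is placed in column 2, so R4C2 = 3.
Column 4 already has 3, leaving R4C4 = 1.
Row 2 now contains 4; hence R2C1 = 3.
Row 4 now contains 3, leaving R4C1 = 4.
The full grid is 2 1 4 3 / 3 2 1 4 / 1 4 3 2 / 4 3 2 1.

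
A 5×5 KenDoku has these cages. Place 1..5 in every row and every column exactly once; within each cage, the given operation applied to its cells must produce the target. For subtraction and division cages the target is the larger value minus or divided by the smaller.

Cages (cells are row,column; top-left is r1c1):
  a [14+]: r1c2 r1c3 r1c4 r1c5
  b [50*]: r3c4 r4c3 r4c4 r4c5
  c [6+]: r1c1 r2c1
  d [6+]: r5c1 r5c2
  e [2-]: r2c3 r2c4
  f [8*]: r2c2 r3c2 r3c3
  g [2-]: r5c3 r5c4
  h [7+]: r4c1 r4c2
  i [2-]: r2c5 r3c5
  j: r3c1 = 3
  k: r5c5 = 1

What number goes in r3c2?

1

Cage j is given, so r3c1 = 3.
Cage b needs product 50, leaving r3c4 = 5.
Cage k is given, leaving r5c5 = 1.
The only place for 1 in row 1 is r1c1.
Cage c's pair has sum 6, so r2c1 = 5.
The only place for 3 in row 4 is r4c2.
Cage h's pair has sum 7, so r4c1 = 4.
4 is placed in column 1, so r5c1 = 2.
Row 5 now contains 2, leaving r5c2 = 4.
4 is placed in row 5, leaving r5c3 = 5.
4 is placed in row 5, leaving r5c4 = 3.
Cage f needs product 8; hence r3c3 = 4.
4 is placed in row 3, which forces r3c5 = 2.
Cage b needs product 50, leaving r4c5 = 5.
Cage a has sum 14; hence r1c2 = 5.
Cage f has product 8, so r2c2 = 2.
Row 2 already has 2, leaving r2c3 = 3.
2 is placed in column 5, so r2c5 = 4.
Row 3 now contains 2, which forces r3c2 = 1.
Column 3 already has 3, so r1c3 = 2.
The 4 cells of cage a must have sum 14, leaving r1c4 = 4.
4 is placed in column 5; hence r1c5 = 3.
Row 2 now contains 4, leaving r2c4 = 1.
2 is placed in column 3, which forces r4c3 = 1.
1 is placed in column 4, leaving r4c4 = 2.
Completed grid: 1 5 2 4 3 / 5 2 3 1 4 / 3 1 4 5 2 / 4 3 1 2 5 / 2 4 5 3 1.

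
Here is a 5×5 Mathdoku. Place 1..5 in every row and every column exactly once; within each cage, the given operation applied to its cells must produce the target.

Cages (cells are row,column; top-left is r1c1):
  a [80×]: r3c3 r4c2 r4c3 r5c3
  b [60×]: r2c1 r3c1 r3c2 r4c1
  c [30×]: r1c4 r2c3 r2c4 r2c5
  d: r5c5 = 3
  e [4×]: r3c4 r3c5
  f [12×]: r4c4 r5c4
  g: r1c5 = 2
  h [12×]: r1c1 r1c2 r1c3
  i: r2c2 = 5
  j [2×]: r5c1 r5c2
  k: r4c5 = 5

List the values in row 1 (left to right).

3 4 1 5 2

Cage g is a single given cell; hence r1c5 = 2.
Cage i is given, leaving r2c2 = 5.
K is a freebie; hence r4c5 = 5.
D is a freebie, so r5c5 = 3.
Cage c needs product 30, so r1c4 = 5.
Column 5 already has 3, leaving r2c5 = 1.
Cage b needs product 60, so r3c1 = 5.
1 is placed in column 5, so r3c5 = 4.
Cage f needs two cells with product 12, so r4c4 = 3.
Row 5 now contains 3, so r5c4 = 4.
Cage c has product 30, which forces r2c3 = 3.
3 is placed in column 4, leaving r2c4 = 2.
4 is placed in row 3, leaving r3c3 = 2.
4 is placed in row 3, leaving r3c4 = 1.
Cage a has product 80, which forces r4c2 = 2.
Cage a has product 80; hence r4c3 = 4.
2 is placed in column 2, which forces r5c2 = 1.
Cage a has product 80, so r5c3 = 5.
Column 3 already has 4, so r1c3 = 1.
Row 2 already has 3, so r2c1 = 4.
1 is placed in row 3, which forces r3c2 = 3.
4 is placed in row 4; hence r4c1 = 1.
Row 5 now contains 1; hence r5c1 = 2.
Column 1 now contains 4; hence r1c1 = 3.
3 is placed in column 2, which forces r1c2 = 4.
Filled in: 3 4 1 5 2 / 4 5 3 2 1 / 5 3 2 1 4 / 1 2 4 3 5 / 2 1 5 4 3.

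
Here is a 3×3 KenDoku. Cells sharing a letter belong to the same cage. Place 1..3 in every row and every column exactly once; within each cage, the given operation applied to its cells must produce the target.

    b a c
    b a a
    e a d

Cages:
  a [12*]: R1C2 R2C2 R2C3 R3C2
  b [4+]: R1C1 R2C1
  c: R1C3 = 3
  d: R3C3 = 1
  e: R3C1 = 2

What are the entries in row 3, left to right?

2 3 1

Cage c is a single given cell, leaving R1C3 = 3.
Cage a needs product 12, which forces R2C3 = 2.
Cage e is a single given cell; hence R3C1 = 2.
Cage d is a single given cell, leaving R3C3 = 1.
Row 1 now contains 3, so R1C1 = 1.
Cage a has product 12, which forces R1C2 = 2.
Cage b needs two cells with sum 4, which forces R2C1 = 3.
The 4 cells of cage a must have product 12; hence R2C2 = 1.
1 is placed in row 3, leaving R3C2 = 3.
Completed grid: 1 2 3 / 3 1 2 / 2 3 1.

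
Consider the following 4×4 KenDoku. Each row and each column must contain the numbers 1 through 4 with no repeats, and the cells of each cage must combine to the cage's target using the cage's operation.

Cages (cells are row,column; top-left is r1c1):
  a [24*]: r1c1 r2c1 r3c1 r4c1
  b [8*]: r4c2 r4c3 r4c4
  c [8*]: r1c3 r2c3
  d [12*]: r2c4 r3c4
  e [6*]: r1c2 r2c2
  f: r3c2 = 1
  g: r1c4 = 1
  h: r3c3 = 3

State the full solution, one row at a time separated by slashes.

G is a freebie, so r1c4 = 1.
Cage f is a single given cell, so r3c2 = 1.
Cage h is a single given cell, leaving r3c3 = 3.
Row 3 now contains 3, so r3c4 = 4.
4 is placed in column 4; hence r4c4 = 2.
4 is placed in column 4, leaving r2c4 = 3.
Row 3 now contains 4; hence r3c1 = 2.
Row 4 already has 2, leaving r4c2 = 4.
Cage b has product 8, which forces r4c3 = 1.
Cage a needs product 24, leaving r1c1 = 4.
Cage e's pair has product 6, leaving r1c2 = 3.
Row 1 already has 4; hence r1c3 = 2.
The 4 cells of cage a must have product 24; hence r2c1 = 1.
3 is placed in row 2, leaving r2c2 = 2.
Column 3 already has 2; hence r2c3 = 4.
Row 4 now contains 1, which forces r4c1 = 3.

4 3 2 1 / 1 2 4 3 / 2 1 3 4 / 3 4 1 2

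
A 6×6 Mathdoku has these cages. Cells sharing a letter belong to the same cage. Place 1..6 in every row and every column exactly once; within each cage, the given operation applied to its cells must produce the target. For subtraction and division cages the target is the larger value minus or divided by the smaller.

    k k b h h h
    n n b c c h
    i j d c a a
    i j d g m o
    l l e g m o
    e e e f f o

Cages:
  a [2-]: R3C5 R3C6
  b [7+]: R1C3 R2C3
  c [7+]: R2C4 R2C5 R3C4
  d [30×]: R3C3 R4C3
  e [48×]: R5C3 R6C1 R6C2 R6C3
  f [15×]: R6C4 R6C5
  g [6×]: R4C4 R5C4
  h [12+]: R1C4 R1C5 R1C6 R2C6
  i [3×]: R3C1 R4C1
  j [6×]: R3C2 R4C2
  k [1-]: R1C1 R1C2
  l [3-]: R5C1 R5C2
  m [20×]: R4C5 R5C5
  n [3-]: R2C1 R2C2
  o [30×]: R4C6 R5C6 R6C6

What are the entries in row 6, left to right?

6 4 1 5 3 2

Row 4 needs a 4, and only R4C5 is open for it.
Column 5 already has 4, so R5C5 = 5.
5 is placed in column 5, which forces R6C5 = 3.
Row 6 already has 3, leaving R6C4 = 5.
Cage o needs product 30; hence R4C6 = 5.
The two cells of cage d must have product 30, so R3C3 = 5.
5 is placed in row 4, which forces R4C3 = 6.
The only place for 4 in row 5 is R5C1.
Cage l needs two cells with difference 3, which forces R5C2 = 1.
Row 5 now contains 1, which forces R5C3 = 2.
Column 1 already has 4, so R6C1 = 6.
Cage e has product 48; hence R6C2 = 4.
Column 3 now contains 2, so R6C3 = 1.
Row 6 now contains 1, which forces R6C6 = 2.
Cage o needs product 30, so R5C6 = 3.
3 is placed in column 6, leaving R3C6 = 4.
Cage g's pair has product 6; hence R4C4 = 1.
3 is placed in row 5, which forces R5C4 = 6.
The two cells of cage i must have product 3, so R3C1 = 1.
Column 4 now contains 1, which forces R3C4 = 2.
Row 3 already has 2; hence R3C5 = 6.
Row 4 now contains 1; hence R4C1 = 3.
3 is placed in row 4; hence R4C2 = 2.
Cage n needs two cells with difference 3, which forces R2C1 = 2.
Column 2 already has 2, so R2C2 = 5.
Row 2 already has 2, leaving R2C5 = 1.
Row 2 already has 1; hence R2C6 = 6.
Row 3 already has 2, leaving R3C2 = 3.
Column 1 now contains 2, which forces R1C1 = 5.
Column 2 already has 3, which forces R1C2 = 6.
Cage h needs sum 12; hence R1C4 = 3.
Column 5 now contains 1, which forces R1C5 = 2.
6 is placed in column 6, leaving R1C6 = 1.
Cage c needs sum 7, which forces R2C4 = 4.
Row 1 already has 3, so R1C3 = 4.
4 is placed in row 2; hence R2C3 = 3.
The full grid is 5 6 4 3 2 1 / 2 5 3 4 1 6 / 1 3 5 2 6 4 / 3 2 6 1 4 5 / 4 1 2 6 5 3 / 6 4 1 5 3 2.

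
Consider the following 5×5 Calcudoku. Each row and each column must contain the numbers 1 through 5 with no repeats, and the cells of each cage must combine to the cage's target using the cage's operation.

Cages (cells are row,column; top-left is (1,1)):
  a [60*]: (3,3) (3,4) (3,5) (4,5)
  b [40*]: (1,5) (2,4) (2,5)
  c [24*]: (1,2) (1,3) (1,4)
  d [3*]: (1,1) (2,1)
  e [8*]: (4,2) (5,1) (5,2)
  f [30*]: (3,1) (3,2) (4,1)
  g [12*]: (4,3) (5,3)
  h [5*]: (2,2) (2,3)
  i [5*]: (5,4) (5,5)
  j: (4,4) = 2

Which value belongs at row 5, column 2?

2

J is a freebie, leaving (4,4) = 2.
In row 1, 1 can only go at (1,1), so (1,1) = 1.
1 is placed in column 1, leaving (2,1) = 3.
Column 1 now contains 3, which forces (4,1) = 5.
Column 1 now contains 5, so (3,1) = 2.
The 3 cells of cage f must have product 30, so (3,2) = 3.
Column 1 already has 2; hence (5,1) = 4.
Row 5 already has 4, which forces (5,3) = 3.
Cage c has product 24, which forces (1,4) = 3.
Cage e has product 8, so (4,2) = 1.
Column 3 now contains 3; hence (4,3) = 4.
Cage a needs product 60; hence (4,5) = 3.
Cage e has product 8, leaving (5,2) = 2.
Column 2 now contains 2; hence (1,2) = 4.
Column 3 already has 4; hence (1,3) = 2.
Row 1 already has 2, leaving (1,5) = 5.
Column 2 already has 1, so (2,2) = 5.
The two cells of cage h must have product 5, which forces (2,3) = 1.
5 is placed in row 2, so (2,4) = 4.
4 is placed in row 2, leaving (2,5) = 2.
1 is placed in column 3, which forces (3,3) = 5.
5 is placed in row 3; hence (3,4) = 1.
Row 3 now contains 1, which forces (3,5) = 4.
Column 4 already has 1, which forces (5,4) = 5.
Column 5 already has 5, leaving (5,5) = 1.
Completed grid: 1 4 2 3 5 / 3 5 1 4 2 / 2 3 5 1 4 / 5 1 4 2 3 / 4 2 3 5 1.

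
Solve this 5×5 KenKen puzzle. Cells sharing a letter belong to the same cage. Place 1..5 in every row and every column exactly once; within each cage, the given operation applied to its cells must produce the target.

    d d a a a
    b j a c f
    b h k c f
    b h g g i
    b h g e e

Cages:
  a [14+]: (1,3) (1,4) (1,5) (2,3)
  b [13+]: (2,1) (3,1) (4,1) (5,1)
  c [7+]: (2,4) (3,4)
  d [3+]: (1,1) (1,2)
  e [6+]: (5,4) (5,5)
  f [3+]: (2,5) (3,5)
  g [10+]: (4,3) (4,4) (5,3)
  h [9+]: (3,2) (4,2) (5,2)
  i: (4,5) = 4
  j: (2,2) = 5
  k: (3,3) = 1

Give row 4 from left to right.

Cage j is a single given cell; hence (2,2) = 5.
K is a freebie, leaving (3,3) = 1.
Row 3 now contains 1, which forces (3,5) = 2.
Cage i is given, which forces (4,5) = 4.
2 is placed in column 5, leaving (2,5) = 1.
1 is placed in column 5, which forces (5,5) = 5.
5 is placed in column 5, leaving (1,5) = 3.
Row 5 now contains 5, leaving (5,4) = 1.
The 4 cells of cage b must have sum 13, which forces (3,1) = 5.
Cage b needs sum 13; hence (4,1) = 1.
Column 1 already has 1, which forces (1,1) = 2.
Cage d needs two cells with sum 3, leaving (1,2) = 1.
Cage a needs sum 14, leaving (2,3) = 2.
2 is placed in column 3, leaving (5,3) = 3.
Cage b has sum 13; hence (2,1) = 3.
3 is placed in row 2; hence (2,4) = 4.
Column 4 now contains 4, leaving (3,4) = 3.
3 is placed in column 3, so (4,3) = 5.
Cage g needs sum 10, so (4,4) = 2.
3 is placed in row 5, so (5,1) = 4.
Row 5 already has 4; hence (5,2) = 2.
Column 3 already has 5, which forces (1,3) = 4.
Column 4 now contains 4, leaving (1,4) = 5.
Row 3 already has 3, leaving (3,2) = 4.
Row 4 already has 2; hence (4,2) = 3.
Filled in: 2 1 4 5 3 / 3 5 2 4 1 / 5 4 1 3 2 / 1 3 5 2 4 / 4 2 3 1 5.

1 3 5 2 4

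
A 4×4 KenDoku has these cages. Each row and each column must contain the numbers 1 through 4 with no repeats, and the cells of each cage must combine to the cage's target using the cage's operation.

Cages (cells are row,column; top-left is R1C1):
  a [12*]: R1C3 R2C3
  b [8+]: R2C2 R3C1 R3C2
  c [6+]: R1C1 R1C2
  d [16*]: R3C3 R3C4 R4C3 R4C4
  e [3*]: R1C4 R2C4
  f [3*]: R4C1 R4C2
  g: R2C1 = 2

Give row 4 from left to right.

1 3 2 4

Cage g is a single given cell, leaving R2C1 = 2.
2 is placed in column 1, so R1C1 = 4.
Cage c's pair has sum 6, which forces R1C2 = 2.
4 is placed in row 1, so R1C3 = 3.
Row 1 already has 3; hence R1C4 = 1.
3 is placed in column 3; hence R2C3 = 4.
1 is placed in column 4, which forces R2C4 = 3.
3 is placed in row 2, so R2C2 = 1.
Cage b needs sum 8, leaving R3C1 = 3.
Cage b needs sum 8, leaving R3C2 = 4.
Row 3 now contains 4, which forces R3C4 = 2.
3 is placed in column 1; hence R4C1 = 1.
Column 2 now contains 1, leaving R4C2 = 3.
Row 4 already has 1, which forces R4C3 = 2.
Column 4 already has 2, which forces R4C4 = 4.
Row 3 already has 2, so R3C3 = 1.
Completed grid: 4 2 3 1 / 2 1 4 3 / 3 4 1 2 / 1 3 2 4.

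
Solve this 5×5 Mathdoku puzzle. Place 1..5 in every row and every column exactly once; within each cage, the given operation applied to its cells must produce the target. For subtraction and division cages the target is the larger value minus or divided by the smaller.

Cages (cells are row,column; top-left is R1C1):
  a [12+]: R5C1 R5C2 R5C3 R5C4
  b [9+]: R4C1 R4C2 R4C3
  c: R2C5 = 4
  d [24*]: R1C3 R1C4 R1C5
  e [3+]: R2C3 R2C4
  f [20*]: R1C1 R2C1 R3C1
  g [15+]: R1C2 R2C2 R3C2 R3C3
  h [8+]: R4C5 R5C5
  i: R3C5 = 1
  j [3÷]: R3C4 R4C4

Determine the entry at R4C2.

4

C is a freebie, leaving R2C5 = 4.
Cage i is a single given cell, so R3C5 = 1.
Row 3 already has 1; hence R3C4 = 3.
The two cells of cage j must have quotient 3, leaving R4C4 = 1.
The two cells of cage e must have sum 3; hence R2C3 = 1.
Column 4 now contains 1, so R2C4 = 2.
Cage f needs product 20; hence R1C1 = 1.
2 is placed in column 4, so R1C4 = 4.
Row 2 already has 1, so R2C1 = 5.
5 is placed in row 2; hence R2C2 = 3.
Cage f has product 20; hence R3C1 = 4.
Row 3 already has 4, so R3C2 = 2.
Row 3 already has 4, so R3C3 = 5.
2 is placed in column 2, which forces R4C2 = 4.
Column 1 already has 4, which forces R5C1 = 2.
2 is placed in row 5, leaving R5C3 = 4.
Column 4 already has 4, which forces R5C4 = 5.
Row 5 now contains 5; hence R5C5 = 3.
Column 2 already has 3, so R1C2 = 5.
Cage d has product 24; hence R1C3 = 3.
Column 5 already has 3, which forces R1C5 = 2.
Column 1 now contains 2, so R4C1 = 3.
Cage b has sum 9; hence R4C3 = 2.
Column 5 already has 3, so R4C5 = 5.
Row 5 now contains 5, leaving R5C2 = 1.
Filled in: 1 5 3 4 2 / 5 3 1 2 4 / 4 2 5 3 1 / 3 4 2 1 5 / 2 1 4 5 3.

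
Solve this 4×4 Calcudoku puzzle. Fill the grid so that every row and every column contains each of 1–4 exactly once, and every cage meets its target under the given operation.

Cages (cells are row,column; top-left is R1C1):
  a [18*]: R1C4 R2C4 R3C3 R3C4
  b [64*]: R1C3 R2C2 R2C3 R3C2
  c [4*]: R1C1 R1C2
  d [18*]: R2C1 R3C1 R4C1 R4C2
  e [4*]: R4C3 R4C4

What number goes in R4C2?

3

The 4 cells of cage a must have product 18, which forces R3C3 = 3.
Cage d has product 18, which forces R4C2 = 3.
Cage d has product 18, leaving R2C1 = 3.
Cage a has product 18, which forces R1C4 = 3.
In row 1, 2 can only go at R1C3, so R1C3 = 2.
The 4 cells of cage b must have product 64, so R2C2 = 2.
Column 3 already has 2; hence R2C3 = 4.
Row 2 now contains 2, which forces R2C4 = 1.
The 4 cells of cage b must have product 64; hence R3C2 = 4.
1 is placed in column 4, which forces R3C4 = 2.
4 is placed in column 3, so R4C3 = 1.
1 is placed in column 4, so R4C4 = 4.
Cage c needs two cells with product 4, leaving R1C1 = 4.
Column 2 already has 4, so R1C2 = 1.
Row 3 now contains 2, leaving R3C1 = 1.
Row 4 now contains 1, leaving R4C1 = 2.
The full grid is 4 1 2 3 / 3 2 4 1 / 1 4 3 2 / 2 3 1 4.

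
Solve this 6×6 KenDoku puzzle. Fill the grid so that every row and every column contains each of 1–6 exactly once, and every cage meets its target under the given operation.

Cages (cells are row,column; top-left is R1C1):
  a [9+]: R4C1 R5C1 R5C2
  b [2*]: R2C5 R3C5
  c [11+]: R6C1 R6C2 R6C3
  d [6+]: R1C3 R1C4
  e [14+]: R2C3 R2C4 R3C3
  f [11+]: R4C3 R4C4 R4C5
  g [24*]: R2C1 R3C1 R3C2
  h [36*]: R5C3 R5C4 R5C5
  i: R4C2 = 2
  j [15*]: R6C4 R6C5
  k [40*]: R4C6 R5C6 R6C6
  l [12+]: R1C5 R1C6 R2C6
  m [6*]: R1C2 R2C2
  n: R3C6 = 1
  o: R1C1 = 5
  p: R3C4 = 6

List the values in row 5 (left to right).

Cage o is a single given cell, so R1C1 = 5.
Cage p is a single given cell, so R3C4 = 6.
Cage n is given; hence R3C6 = 1.
Cage i is a single given cell, leaving R4C2 = 2.
Cage b needs two cells with product 2; hence R2C5 = 1.
Row 3 already has 1, so R3C5 = 2.
Cage m's pair has product 6, which forces R1C2 = 1.
Cage g has product 24, so R2C1 = 2.
Row 2 now contains 1, which forces R2C2 = 6.
6 is placed in row 2, which forces R2C3 = 4.
Column 3 now contains 4, so R1C3 = 2.
Cage d's pair has sum 6; hence R1C4 = 4.
Row 1 already has 4, so R1C5 = 3.
3 is placed in row 1; hence R1C6 = 6.
The 3 cells of cage e must have sum 14, which forces R2C4 = 5.
Row 2 now contains 5, leaving R2C6 = 3.
The 3 cells of cage e must have sum 14, leaving R3C3 = 5.
Column 4 now contains 4, which forces R4C4 = 1.
3 is placed in column 5, which forces R5C5 = 6.
Column 4 now contains 5, so R6C4 = 3.
3 is placed in column 5, leaving R6C5 = 5.
Row 4 now contains 1, which forces R4C3 = 6.
Column 5 already has 6; hence R4C5 = 4.
Row 4 already has 4, so R4C6 = 5.
The 3 cells of cage a must have sum 9, leaving R5C1 = 1.
Row 5 already has 6; hence R5C3 = 3.
Column 4 already has 3, so R5C4 = 2.
Row 5 already has 2; hence R5C6 = 4.
1 is placed in column 1, so R6C1 = 6.
5 is placed in row 6; hence R6C2 = 4.
Column 3 already has 6, which forces R6C3 = 1.
4 is placed in column 6, so R6C6 = 2.
The 3 cells of cage g must have product 24, which forces R3C1 = 4.
4 is placed in column 2, so R3C2 = 3.
Row 4 already has 4, leaving R4C1 = 3.
Row 5 already has 4, so R5C2 = 5.
Filled in: 5 1 2 4 3 6 / 2 6 4 5 1 3 / 4 3 5 6 2 1 / 3 2 6 1 4 5 / 1 5 3 2 6 4 / 6 4 1 3 5 2.

1 5 3 2 6 4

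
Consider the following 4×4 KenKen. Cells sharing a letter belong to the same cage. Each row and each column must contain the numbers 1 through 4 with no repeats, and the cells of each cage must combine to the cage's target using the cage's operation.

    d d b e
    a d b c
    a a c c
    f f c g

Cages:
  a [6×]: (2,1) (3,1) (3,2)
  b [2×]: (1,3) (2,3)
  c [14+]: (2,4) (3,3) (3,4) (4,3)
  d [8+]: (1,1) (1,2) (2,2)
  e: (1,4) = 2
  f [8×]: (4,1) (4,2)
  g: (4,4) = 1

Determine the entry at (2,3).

Cage e is a single given cell, leaving (1,4) = 2.
Cage g is a single given cell, so (4,4) = 1.
2 is placed in row 1, so (1,3) = 1.
Cage b's pair has product 2, which forces (2,3) = 2.
Cage d has sum 8; hence (2,2) = 1.
Row 2 now contains 1, leaving (2,1) = 3.
3 is placed in row 2; hence (2,4) = 4.
Cage a needs product 6, so (3,1) = 1.
The 3 cells of cage a must have product 6, leaving (3,2) = 2.
Column 4 now contains 4, leaving (3,4) = 3.
Column 2 already has 2, so (4,2) = 4.
Row 4 already has 4, which forces (4,3) = 3.
Column 1 now contains 3, leaving (1,1) = 4.
Column 2 already has 4, which forces (1,2) = 3.
Row 3 already has 3, leaving (3,3) = 4.
Row 4 already has 4, which forces (4,1) = 2.
Filled in: 4 3 1 2 / 3 1 2 4 / 1 2 4 3 / 2 4 3 1.

2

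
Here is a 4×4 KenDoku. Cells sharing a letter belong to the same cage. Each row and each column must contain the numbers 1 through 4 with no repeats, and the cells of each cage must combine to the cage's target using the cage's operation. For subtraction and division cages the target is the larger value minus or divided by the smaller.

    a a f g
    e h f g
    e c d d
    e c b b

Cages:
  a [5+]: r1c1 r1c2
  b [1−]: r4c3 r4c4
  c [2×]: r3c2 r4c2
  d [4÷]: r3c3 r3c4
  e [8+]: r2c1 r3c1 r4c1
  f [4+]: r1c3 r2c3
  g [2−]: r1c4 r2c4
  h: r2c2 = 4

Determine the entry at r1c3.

H is a freebie, which forces r2c2 = 4.
Row 2 needs a 2, and only r2c4 is open for it.
Cage g needs two cells with difference 2; hence r1c4 = 4.
Column 4 now contains 4, which forces r3c4 = 1.
Column 4 now contains 1; hence r4c4 = 3.
Row 3 now contains 1; hence r3c2 = 2.
Row 3 now contains 1, leaving r3c3 = 4.
Cage c needs two cells with product 2, so r4c2 = 1.
Column 3 now contains 4, leaving r4c3 = 2.
The two cells of cage a must have sum 5, which forces r1c1 = 2.
2 is placed in column 2; hence r1c2 = 3.
Row 1 now contains 3; hence r1c3 = 1.
Cage e has sum 8, so r2c1 = 1.
1 is placed in column 3; hence r2c3 = 3.
4 is placed in row 3, so r3c1 = 3.
Row 4 now contains 1, which forces r4c1 = 4.
The full grid is 2 3 1 4 / 1 4 3 2 / 3 2 4 1 / 4 1 2 3.

1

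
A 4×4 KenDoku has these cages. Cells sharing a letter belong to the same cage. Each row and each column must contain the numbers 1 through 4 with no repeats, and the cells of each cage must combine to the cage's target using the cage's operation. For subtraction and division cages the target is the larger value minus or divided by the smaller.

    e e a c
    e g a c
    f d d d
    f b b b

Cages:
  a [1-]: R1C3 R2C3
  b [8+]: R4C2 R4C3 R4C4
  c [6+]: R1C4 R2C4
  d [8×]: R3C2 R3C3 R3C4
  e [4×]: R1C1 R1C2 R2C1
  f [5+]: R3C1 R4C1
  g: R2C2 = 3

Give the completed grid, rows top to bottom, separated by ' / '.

4 1 3 2 / 1 3 2 4 / 3 2 4 1 / 2 4 1 3

Cage g is given; hence R2C2 = 3.
The only place for 3 in row 1 is R1C3.
Cage b has sum 8, leaving R4C4 = 3.
The only place for 1 in row 2 is R2C1.
Column 1 already has 1, leaving R1C1 = 4.
The 3 cells of cage e must have product 4; hence R1C2 = 1.
Row 1 already has 4, leaving R1C4 = 2.
Column 4 now contains 2, so R2C4 = 4.
Cage f's pair has sum 5, leaving R3C1 = 3.
Column 4 already has 4; hence R3C4 = 1.
The two cells of cage f must have sum 5, leaving R4C1 = 2.
Column 2 now contains 1, leaving R4C2 = 4.
Row 4 now contains 4, leaving R4C3 = 1.
4 is placed in row 2, so R2C3 = 2.
4 is placed in column 2, which forces R3C2 = 2.
Cage d has product 8, which forces R3C3 = 4.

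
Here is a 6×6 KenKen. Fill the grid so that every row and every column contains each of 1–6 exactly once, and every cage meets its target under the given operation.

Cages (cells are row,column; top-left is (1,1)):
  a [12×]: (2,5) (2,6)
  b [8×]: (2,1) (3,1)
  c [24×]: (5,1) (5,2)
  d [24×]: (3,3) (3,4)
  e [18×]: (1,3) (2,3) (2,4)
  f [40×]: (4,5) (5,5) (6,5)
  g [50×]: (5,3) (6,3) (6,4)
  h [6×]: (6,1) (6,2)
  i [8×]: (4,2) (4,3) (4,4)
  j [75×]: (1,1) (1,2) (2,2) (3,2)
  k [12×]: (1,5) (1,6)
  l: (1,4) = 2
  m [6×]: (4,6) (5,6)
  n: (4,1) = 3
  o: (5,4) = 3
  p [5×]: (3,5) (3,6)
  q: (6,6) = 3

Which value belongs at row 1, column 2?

Cage j has product 75, leaving (1,1) = 5.
Cage l is a single given cell, leaving (1,4) = 2.
N is a freebie, so (4,1) = 3.
Cage g has product 50, leaving (5,3) = 5.
O is a freebie, leaving (5,4) = 3.
The 3 cells of cage g must have product 50; hence (6,3) = 2.
Cage g needs product 50, which forces (6,4) = 5.
5 is placed in row 6, which forces (6,5) = 4.
Q is a freebie; hence (6,6) = 3.
Cage k's pair has product 12, so (1,5) = 3.
The two cells of cage k must have product 12, so (1,6) = 4.
Cage i needs product 8, so (4,2) = 2.
Cage f has product 40, so (4,5) = 5.
Column 5 already has 4; hence (5,5) = 2.
Row 1 now contains 3; hence (1,2) = 1.
Row 1 now contains 1, so (1,3) = 6.
The 3 cells of cage e must have product 18; hence (2,3) = 3.
Column 5 already has 2, leaving (2,5) = 6.
The two cells of cage a must have product 12, leaving (2,6) = 2.
6 is placed in column 3, leaving (3,3) = 4.
Row 3 now contains 4; hence (3,4) = 6.
Column 5 now contains 5, leaving (3,5) = 1.
Cage p's pair has product 5, so (3,6) = 5.
Column 3 now contains 4, so (4,3) = 1.
Row 4 already has 1, leaving (4,4) = 4.
Row 4 already has 1; hence (4,6) = 6.
Column 6 already has 6, so (5,6) = 1.
Column 2 already has 1, so (6,2) = 6.
Row 2 already has 2, leaving (2,1) = 4.
Row 2 already has 3, leaving (2,2) = 5.
Row 2 now contains 6, leaving (2,4) = 1.
Row 3 now contains 4; hence (3,1) = 2.
5 is placed in row 3, which forces (3,2) = 3.
The two cells of cage c must have product 24; hence (5,1) = 6.
Column 2 already has 6; hence (5,2) = 4.
Row 6 now contains 6, so (6,1) = 1.
Completed grid: 5 1 6 2 3 4 / 4 5 3 1 6 2 / 2 3 4 6 1 5 / 3 2 1 4 5 6 / 6 4 5 3 2 1 / 1 6 2 5 4 3.

1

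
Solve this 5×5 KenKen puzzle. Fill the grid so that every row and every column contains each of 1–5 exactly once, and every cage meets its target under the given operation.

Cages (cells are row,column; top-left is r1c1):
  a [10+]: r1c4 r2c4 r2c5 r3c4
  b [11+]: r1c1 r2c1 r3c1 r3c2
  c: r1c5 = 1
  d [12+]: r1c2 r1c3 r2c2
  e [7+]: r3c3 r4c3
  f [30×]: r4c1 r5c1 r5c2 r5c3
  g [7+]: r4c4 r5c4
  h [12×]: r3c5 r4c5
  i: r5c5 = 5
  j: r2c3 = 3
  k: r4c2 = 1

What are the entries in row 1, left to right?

Cage c is a single given cell, so r1c5 = 1.
J is a freebie; hence r2c3 = 3.
Cage k is given, which forces r4c2 = 1.
I is a freebie, so r5c5 = 5.
Cage f needs product 30, so r4c1 = 5.
Row 4 already has 5, leaving r4c3 = 2.
Column 3 now contains 2, which forces r5c3 = 1.
Column 3 now contains 2; hence r3c3 = 5.
The 3 cells of cage d must have sum 12, which forces r1c2 = 3.
5 is placed in column 3, so r1c3 = 4.
Cage d has sum 12, leaving r2c2 = 5.
Column 2 already has 3, which forces r5c2 = 2.
4 is placed in row 1, leaving r1c1 = 2.
Row 1 now contains 2, leaving r1c4 = 5.
Cage b needs sum 11, which forces r2c1 = 4.
Cage a has sum 10; hence r2c4 = 1.
Row 2 already has 4; hence r2c5 = 2.
Cage b needs sum 11, which forces r3c1 = 1.
2 is placed in column 2, so r3c2 = 4.
4 is placed in row 3, leaving r3c5 = 3.
Column 5 already has 3; hence r4c5 = 4.
Row 5 now contains 2, so r5c1 = 3.
3 is placed in row 5, so r5c4 = 4.
Row 3 already has 3; hence r3c4 = 2.
Row 4 now contains 4, leaving r4c4 = 3.
Completed grid: 2 3 4 5 1 / 4 5 3 1 2 / 1 4 5 2 3 / 5 1 2 3 4 / 3 2 1 4 5.

2 3 4 5 1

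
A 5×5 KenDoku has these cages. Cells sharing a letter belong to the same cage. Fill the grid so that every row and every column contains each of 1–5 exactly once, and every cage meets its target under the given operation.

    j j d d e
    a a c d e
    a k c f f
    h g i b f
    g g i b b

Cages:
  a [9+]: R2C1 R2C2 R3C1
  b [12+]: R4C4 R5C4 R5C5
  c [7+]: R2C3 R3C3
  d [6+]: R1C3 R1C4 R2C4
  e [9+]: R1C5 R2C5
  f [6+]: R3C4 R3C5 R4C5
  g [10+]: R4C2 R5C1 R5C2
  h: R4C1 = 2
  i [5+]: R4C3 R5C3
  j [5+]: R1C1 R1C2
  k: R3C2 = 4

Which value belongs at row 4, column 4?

Cage k is a single given cell, leaving R3C2 = 4.
Cage h is given, so R4C1 = 2.
In row 1, 5 can only go at R1C5, so R1C5 = 5.
Column 5 already has 5; hence R2C5 = 4.
Column 5 now contains 4, which forces R5C5 = 3.
Cage f needs sum 6, so R3C4 = 3.
Cage f has sum 6; hence R3C5 = 2.
3 is placed in column 5, leaving R4C5 = 1.
Cage c's pair has sum 7, which forces R2C3 = 2.
Row 2 already has 2, which forces R2C4 = 1.
Row 3 now contains 2, leaving R3C3 = 5.
2 is placed in column 3, leaving R5C3 = 1.
1 is placed in column 3, so R1C3 = 3.
Cage d needs sum 6, leaving R1C4 = 2.
Row 3 already has 5, so R3C1 = 1.
Cage g needs sum 10; hence R4C2 = 3.
The two cells of cage i must have sum 5, leaving R4C3 = 4.
Row 4 now contains 4; hence R4C4 = 5.
Cage g has sum 10; hence R5C1 = 5.
Row 5 already has 1, so R5C2 = 2.
Column 4 now contains 5, which forces R5C4 = 4.
Row 1 already has 3; hence R1C1 = 4.
Row 1 now contains 2; hence R1C2 = 1.
Column 1 now contains 5, which forces R2C1 = 3.
Column 2 already has 3; hence R2C2 = 5.
Filled in: 4 1 3 2 5 / 3 5 2 1 4 / 1 4 5 3 2 / 2 3 4 5 1 / 5 2 1 4 3.

5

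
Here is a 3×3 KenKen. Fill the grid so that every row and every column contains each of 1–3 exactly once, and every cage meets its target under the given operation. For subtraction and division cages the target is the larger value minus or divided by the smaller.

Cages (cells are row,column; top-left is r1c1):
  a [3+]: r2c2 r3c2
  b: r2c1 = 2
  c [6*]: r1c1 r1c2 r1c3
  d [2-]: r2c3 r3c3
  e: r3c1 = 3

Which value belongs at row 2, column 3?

Cage b is given; hence r2c1 = 2.
2 is placed in row 2, leaving r2c2 = 1.
Row 2 now contains 1, which forces r2c3 = 3.
Cage e is a single given cell, so r3c1 = 3.
Column 2 already has 1, which forces r3c2 = 2.
3 is placed in column 3, so r3c3 = 1.
Column 1 already has 3, so r1c1 = 1.
2 is placed in column 2; hence r1c2 = 3.
1 is placed in column 3, so r1c3 = 2.
Filled in: 1 3 2 / 2 1 3 / 3 2 1.

3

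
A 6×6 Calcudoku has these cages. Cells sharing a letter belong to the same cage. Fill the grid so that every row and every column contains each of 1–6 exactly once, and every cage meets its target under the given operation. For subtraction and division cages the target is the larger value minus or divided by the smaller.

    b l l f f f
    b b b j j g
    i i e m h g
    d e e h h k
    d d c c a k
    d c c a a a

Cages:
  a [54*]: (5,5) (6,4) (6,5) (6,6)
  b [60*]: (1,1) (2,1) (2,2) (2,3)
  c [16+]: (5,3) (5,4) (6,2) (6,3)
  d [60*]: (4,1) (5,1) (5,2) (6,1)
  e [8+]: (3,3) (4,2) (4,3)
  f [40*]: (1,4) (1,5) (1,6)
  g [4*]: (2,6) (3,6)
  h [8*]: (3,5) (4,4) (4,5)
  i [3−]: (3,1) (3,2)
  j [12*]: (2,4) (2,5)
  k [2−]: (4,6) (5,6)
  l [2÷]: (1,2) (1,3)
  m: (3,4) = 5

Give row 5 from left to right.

Cage m is a single given cell, so (3,4) = 5.
Cage a has product 54, which forces (5,5) = 3.
In column 5, 5 can only go at (1,5), so (1,5) = 5.
The only place for 5 in column 6 is (5,6).
Cage k's pair has difference 2, leaving (4,6) = 3.
Cage a has product 54, which forces (6,4) = 3.
Column 6 needs a 2, and only (1,6) is open for it.
2 is placed in row 1, which forces (1,4) = 4.
Row 1 needs a 1, and only (1,1) is open for it.
The 4 cells of cage d must have product 60, which forces (5,2) = 1.
The only place for 1 in row 2 is (2,6).
Column 6 now contains 1, leaving (3,6) = 4.
Cage a needs product 54, so (6,5) = 1.
Column 6 now contains 1, which forces (6,6) = 6.
Column 5 now contains 1, so (3,5) = 2.
The 3 cells of cage h must have product 8, which forces (4,4) = 1.
The 3 cells of cage h must have product 8, so (4,5) = 4.
Cage c has sum 16, so (5,3) = 4.
The 4 cells of cage c must have sum 16, which forces (5,4) = 6.
Cage c has sum 16, which forces (6,2) = 4.
Row 6 now contains 6; hence (6,3) = 2.
6 is placed in column 4; hence (2,4) = 2.
2 is placed in column 5, leaving (2,5) = 6.
The 3 cells of cage e must have sum 8, which forces (3,3) = 1.
Cage d needs product 60, so (4,1) = 6.
The 3 cells of cage e must have sum 8; hence (4,2) = 2.
2 is placed in column 3, which forces (4,3) = 5.
Row 5 already has 6, leaving (5,1) = 2.
Row 6 now contains 2, which forces (6,1) = 5.
5 is placed in column 1, so (2,1) = 4.
Cage b has product 60, so (2,2) = 5.
Column 3 already has 5, so (2,3) = 3.
Column 1 now contains 6; hence (3,1) = 3.
The two cells of cage i must have difference 3, leaving (3,2) = 6.
Column 2 already has 6, leaving (1,2) = 3.
3 is placed in column 3, leaving (1,3) = 6.
Filled in: 1 3 6 4 5 2 / 4 5 3 2 6 1 / 3 6 1 5 2 4 / 6 2 5 1 4 3 / 2 1 4 6 3 5 / 5 4 2 3 1 6.

2 1 4 6 3 5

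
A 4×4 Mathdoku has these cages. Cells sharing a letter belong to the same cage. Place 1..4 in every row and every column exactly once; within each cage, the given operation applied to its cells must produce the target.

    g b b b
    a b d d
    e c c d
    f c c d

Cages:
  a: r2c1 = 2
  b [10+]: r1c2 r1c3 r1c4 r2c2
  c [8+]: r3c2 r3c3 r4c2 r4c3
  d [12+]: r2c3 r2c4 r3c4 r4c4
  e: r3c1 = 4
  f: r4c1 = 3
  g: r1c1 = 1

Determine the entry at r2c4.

3

G is a freebie, so r1c1 = 1.
A is a freebie, which forces r2c1 = 2.
Cage e is a single given cell; hence r3c1 = 4.
F is a freebie, so r4c1 = 3.
Cage b has sum 10; hence r2c2 = 1.
Cage c has sum 8, leaving r3c2 = 3.
Cage c needs sum 8; hence r3c3 = 2.
3 is placed in row 3, which forces r3c4 = 1.
The 4 cells of cage c must have sum 8, which forces r4c2 = 2.
Cage c has sum 8, which forces r4c3 = 1.
Row 4 already has 2; hence r4c4 = 4.
Column 2 now contains 2, leaving r1c2 = 4.
Cage b needs sum 10; hence r1c3 = 3.
Cage b has sum 10, which forces r1c4 = 2.
Cage d has sum 12, which forces r2c3 = 4.
Column 4 already has 4, leaving r2c4 = 3.
Completed grid: 1 4 3 2 / 2 1 4 3 / 4 3 2 1 / 3 2 1 4.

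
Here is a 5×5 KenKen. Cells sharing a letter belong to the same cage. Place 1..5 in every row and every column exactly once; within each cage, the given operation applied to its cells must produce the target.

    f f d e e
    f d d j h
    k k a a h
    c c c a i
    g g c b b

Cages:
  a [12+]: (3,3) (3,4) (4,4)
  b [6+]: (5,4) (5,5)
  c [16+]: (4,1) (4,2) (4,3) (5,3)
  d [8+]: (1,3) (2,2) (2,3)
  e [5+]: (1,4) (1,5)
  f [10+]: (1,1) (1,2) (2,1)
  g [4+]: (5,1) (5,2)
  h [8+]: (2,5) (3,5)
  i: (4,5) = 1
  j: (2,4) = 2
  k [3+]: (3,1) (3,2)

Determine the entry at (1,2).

2

Cage j is a single given cell, which forces (2,4) = 2.
I is a freebie, leaving (4,5) = 1.
In row 5, 2 can only go at (5,5), so (5,5) = 2.
The two cells of cage e must have sum 5, so (1,4) = 1.
Column 5 already has 2; hence (1,5) = 4.
The two cells of cage b must have sum 6, which forces (5,4) = 4.
The 3 cells of cage a must have sum 12, so (3,3) = 4.
4 is placed in column 3, leaving (4,3) = 2.
Row 5 now contains 4, so (5,3) = 5.
Column 3 already has 2; hence (1,3) = 3.
Cage d needs sum 8, so (2,2) = 4.
Column 3 now contains 5, which forces (2,3) = 1.
4 is placed in column 2; hence (4,2) = 5.
Row 4 already has 5, so (4,4) = 3.
Cage f needs sum 10; hence (1,1) = 5.
5 is placed in column 2, so (1,2) = 2.
Cage f needs sum 10, so (2,1) = 3.
Row 2 already has 3, which forces (2,5) = 5.
2 is placed in column 2, which forces (3,2) = 1.
Column 4 already has 3, leaving (3,4) = 5.
Column 5 already has 5; hence (3,5) = 3.
Row 4 already has 5, which forces (4,1) = 4.
Column 1 now contains 3, which forces (5,1) = 1.
Column 2 now contains 1, leaving (5,2) = 3.
1 is placed in row 3, which forces (3,1) = 2.
The full grid is 5 2 3 1 4 / 3 4 1 2 5 / 2 1 4 5 3 / 4 5 2 3 1 / 1 3 5 4 2.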